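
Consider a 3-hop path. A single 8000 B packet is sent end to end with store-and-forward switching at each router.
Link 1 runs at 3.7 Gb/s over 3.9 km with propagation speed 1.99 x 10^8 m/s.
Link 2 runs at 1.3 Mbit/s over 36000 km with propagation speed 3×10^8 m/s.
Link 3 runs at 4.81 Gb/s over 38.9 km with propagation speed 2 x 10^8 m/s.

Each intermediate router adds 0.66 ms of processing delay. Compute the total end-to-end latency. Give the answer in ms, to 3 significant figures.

171 ms

L = 8000 × 8 = 64000 bits.
Transmission delays (L/R per hop): 0.0172973, 49.2308, 0.0133056 ms; sum = 49.2614 ms.
Propagation delays (d/s per hop): 0.019598, 120, 0.1945 ms; sum = 120.214 ms.
Processing at 2 router(s): 2 × 0.66 ms = 1.32 ms.
End-to-end = 171 ms.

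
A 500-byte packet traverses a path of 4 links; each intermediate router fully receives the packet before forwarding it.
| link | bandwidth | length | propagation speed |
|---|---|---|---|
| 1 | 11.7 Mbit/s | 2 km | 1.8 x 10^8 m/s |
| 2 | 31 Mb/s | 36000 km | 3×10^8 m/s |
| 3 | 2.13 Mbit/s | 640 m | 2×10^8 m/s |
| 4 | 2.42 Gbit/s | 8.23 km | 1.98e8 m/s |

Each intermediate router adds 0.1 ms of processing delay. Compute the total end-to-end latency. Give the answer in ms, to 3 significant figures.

L = 500 × 8 = 4000 bits.
Transmission delays (L/R per hop): 0.34188, 0.129032, 1.87793, 0.00165289 ms; sum = 2.3505 ms.
Propagation delays (d/s per hop): 0.0111111, 120, 0.0032, 0.0415657 ms; sum = 120.056 ms.
Processing at 3 router(s): 3 × 0.1 ms = 0.3 ms.
End-to-end = 123 ms.

123 ms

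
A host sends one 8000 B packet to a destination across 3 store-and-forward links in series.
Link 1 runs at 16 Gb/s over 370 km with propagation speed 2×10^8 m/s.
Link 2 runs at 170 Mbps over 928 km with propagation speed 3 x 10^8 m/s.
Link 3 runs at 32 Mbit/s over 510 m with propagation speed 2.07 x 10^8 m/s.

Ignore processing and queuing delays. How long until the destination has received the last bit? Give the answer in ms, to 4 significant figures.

L = 8000 × 8 = 64000 bits.
Transmission delays (L/R per hop): 0.004, 0.376471, 2 ms; sum = 2.38047 ms.
Propagation delays (d/s per hop): 1.85, 3.09333, 0.00246377 ms; sum = 4.9458 ms.
End-to-end = 7.326 ms.

7.326 ms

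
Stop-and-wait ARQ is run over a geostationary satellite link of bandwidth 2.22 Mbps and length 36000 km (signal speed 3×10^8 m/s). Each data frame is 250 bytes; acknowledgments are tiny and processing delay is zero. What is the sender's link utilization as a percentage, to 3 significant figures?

0.374 %

t_tx = L/R = 2000/2220000 = 0.000900901 s.
t_prop = 36000000/300000000 = 0.12 s; RTT = 0.24 s.
Cycle = t_tx + RTT = 0.240901 s.
Utilization = t_tx / cycle = 0.000900901/0.240901 = 0.374 %.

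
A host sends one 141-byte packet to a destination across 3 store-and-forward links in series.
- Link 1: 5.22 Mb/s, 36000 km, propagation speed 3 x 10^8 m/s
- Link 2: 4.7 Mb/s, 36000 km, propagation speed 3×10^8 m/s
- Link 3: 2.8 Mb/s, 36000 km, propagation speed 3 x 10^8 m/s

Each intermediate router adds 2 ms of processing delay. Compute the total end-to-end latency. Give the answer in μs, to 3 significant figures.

365000 μs

L = 141 × 8 = 1128 bits.
Transmission delays (L/R per hop): 216.092, 240, 402.857 μs; sum = 858.949 μs.
Propagation delays (d/s per hop): 120000, 120000, 120000 μs; sum = 360000 μs.
Processing at 2 router(s): 2 × 2 ms = 4000 μs.
End-to-end = 365000 μs.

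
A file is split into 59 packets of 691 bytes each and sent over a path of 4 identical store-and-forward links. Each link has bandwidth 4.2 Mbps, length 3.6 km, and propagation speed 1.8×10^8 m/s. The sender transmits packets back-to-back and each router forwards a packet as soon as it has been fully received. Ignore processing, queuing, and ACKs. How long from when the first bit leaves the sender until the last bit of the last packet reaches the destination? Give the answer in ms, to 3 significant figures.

81.7 ms

Per-hop transmission t_tx = L/R = 5528/4200000 = 1.31619 ms.
Per-hop propagation t_prop = 3600/180000000 = 0.02 ms.
Pipeline fill: first packet needs 4·t_tx to clear all hops; remaining 58 packets each add one t_tx.
Total = (4+59-1)·t_tx + 4·t_prop = 62·1.31619 + 4·0.02 = 81.7 ms.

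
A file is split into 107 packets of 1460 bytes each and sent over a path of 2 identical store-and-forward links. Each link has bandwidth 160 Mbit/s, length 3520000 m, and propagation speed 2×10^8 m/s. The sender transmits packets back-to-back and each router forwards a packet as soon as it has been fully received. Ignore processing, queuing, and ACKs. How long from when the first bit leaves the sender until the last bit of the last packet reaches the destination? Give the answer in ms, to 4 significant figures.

43.08 ms

Per-hop transmission t_tx = L/R = 11680/160000000 = 0.073 ms.
Per-hop propagation t_prop = 3520000/200000000 = 17.6 ms.
Pipeline fill: first packet needs 2·t_tx to clear all hops; remaining 106 packets each add one t_tx.
Total = (2+107-1)·t_tx + 2·t_prop = 108·0.073 + 2·17.6 = 43.08 ms.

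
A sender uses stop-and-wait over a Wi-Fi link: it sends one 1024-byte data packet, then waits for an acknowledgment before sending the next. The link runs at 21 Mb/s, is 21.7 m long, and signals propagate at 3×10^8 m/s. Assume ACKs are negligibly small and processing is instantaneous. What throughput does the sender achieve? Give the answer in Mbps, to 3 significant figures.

t_tx = L/R = 8192/21000000 = 0.000390095 s.
t_prop = 21.7/300000000 = 7.23333e-08 s; RTT = 1.44667e-07 s.
Cycle = t_tx + RTT = 0.00039024 s.
Throughput = L / cycle = 8192 / 0.00039024 = 21.0 Mbps.

21.0 Mbps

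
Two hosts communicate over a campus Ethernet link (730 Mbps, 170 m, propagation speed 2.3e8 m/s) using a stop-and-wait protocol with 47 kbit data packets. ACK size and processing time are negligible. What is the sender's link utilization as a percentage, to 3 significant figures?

t_tx = L/R = 47000/730000000 = 6.43836e-05 s.
t_prop = 170/2.3e+08 = 7.3913e-07 s; RTT = 1.47826e-06 s.
Cycle = t_tx + RTT = 6.58618e-05 s.
Utilization = t_tx / cycle = 6.43836e-05/6.58618e-05 = 97.8 %.

97.8 %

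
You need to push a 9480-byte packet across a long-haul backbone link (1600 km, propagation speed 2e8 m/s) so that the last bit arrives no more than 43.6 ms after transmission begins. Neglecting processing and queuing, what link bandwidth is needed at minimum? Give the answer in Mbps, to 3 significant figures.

2.13 Mbps

L = 75840 bits.
Propagation delay = 1600000 / 200000000 = 8 ms.
Transmission budget = 43.6 − 8 = 35.6 ms.
R ≥ L / t_tx = 75840 bits / 0.0356 s = 2.13 Mbps.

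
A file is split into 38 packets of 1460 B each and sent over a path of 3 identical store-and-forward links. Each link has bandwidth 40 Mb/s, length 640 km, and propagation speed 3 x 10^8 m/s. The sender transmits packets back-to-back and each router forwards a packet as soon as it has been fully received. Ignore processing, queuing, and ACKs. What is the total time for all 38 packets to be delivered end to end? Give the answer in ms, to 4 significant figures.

Per-hop transmission t_tx = L/R = 11680/40000000 = 0.292 ms.
Per-hop propagation t_prop = 640000/300000000 = 2.13333 ms.
Pipeline fill: first packet needs 3·t_tx to clear all hops; remaining 37 packets each add one t_tx.
Total = (3+38-1)·t_tx + 3·t_prop = 40·0.292 + 3·2.13333 = 18.08 ms.

18.08 ms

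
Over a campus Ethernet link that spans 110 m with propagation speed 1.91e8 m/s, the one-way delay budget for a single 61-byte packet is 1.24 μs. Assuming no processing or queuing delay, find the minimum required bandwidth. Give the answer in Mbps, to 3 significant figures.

L = 488 bits.
Propagation delay = 110 / 191000000 = 0.575916 μs.
Transmission budget = 1.24 − 0.575916 = 0.664084 μs.
R ≥ L / t_tx = 488 bits / 6.64084e-07 s = 735 Mbps.

735 Mbps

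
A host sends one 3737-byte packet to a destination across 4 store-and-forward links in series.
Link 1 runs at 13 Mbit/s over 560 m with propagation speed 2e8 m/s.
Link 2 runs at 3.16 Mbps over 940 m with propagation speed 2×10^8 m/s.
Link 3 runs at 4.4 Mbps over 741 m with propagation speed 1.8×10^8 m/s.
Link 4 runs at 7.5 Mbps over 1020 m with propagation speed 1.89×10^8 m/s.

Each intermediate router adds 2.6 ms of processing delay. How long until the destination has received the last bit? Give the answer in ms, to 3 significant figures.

30.4 ms

L = 3737 × 8 = 29896 bits.
Transmission delays (L/R per hop): 2.29969, 9.46076, 6.79455, 3.98613 ms; sum = 22.5411 ms.
Propagation delays (d/s per hop): 0.0028, 0.0047, 0.00411667, 0.00539683 ms; sum = 0.0170135 ms.
Processing at 3 router(s): 3 × 2.6 ms = 7.8 ms.
End-to-end = 30.4 ms.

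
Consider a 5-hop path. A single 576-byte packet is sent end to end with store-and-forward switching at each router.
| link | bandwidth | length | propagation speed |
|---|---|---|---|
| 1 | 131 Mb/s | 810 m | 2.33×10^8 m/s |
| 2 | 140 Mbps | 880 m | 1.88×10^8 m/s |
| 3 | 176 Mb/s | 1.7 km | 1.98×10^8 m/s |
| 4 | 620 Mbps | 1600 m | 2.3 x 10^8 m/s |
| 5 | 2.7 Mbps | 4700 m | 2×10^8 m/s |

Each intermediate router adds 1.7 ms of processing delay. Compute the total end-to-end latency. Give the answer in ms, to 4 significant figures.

L = 576 × 8 = 4608 bits.
Transmission delays (L/R per hop): 0.0351756, 0.0329143, 0.0261818, 0.00743226, 1.70667 ms; sum = 1.80837 ms.
Propagation delays (d/s per hop): 0.00347639, 0.00468085, 0.00858586, 0.00695652, 0.0235 ms; sum = 0.0471996 ms.
Processing at 4 router(s): 4 × 1.7 ms = 6.8 ms.
End-to-end = 8.656 ms.

8.656 ms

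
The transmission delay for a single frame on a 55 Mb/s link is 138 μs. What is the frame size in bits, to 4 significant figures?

7590 bits

L = R × t_tx = 55000000 b/s × 0.000138 s = 7590 bits.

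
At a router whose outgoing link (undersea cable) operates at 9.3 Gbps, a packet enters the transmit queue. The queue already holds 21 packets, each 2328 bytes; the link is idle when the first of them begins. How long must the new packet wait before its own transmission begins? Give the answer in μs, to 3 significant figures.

Each queued packet: L/R = 18624/9300000000 = 2.00258 μs.
21 queued → 42.0542 μs.
Queuing delay = 42.1 μs.

42.1 μs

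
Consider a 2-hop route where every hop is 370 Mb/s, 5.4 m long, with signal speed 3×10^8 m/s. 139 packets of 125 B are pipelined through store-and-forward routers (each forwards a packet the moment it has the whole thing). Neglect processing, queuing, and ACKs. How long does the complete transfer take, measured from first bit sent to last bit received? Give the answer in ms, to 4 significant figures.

Per-hop transmission t_tx = L/R = 1000/370000000 = 0.0027027 ms.
Per-hop propagation t_prop = 5.4/300000000 = 1.8e-05 ms.
Pipeline fill: first packet needs 2·t_tx to clear all hops; remaining 138 packets each add one t_tx.
Total = (2+139-1)·t_tx + 2·t_prop = 140·0.0027027 + 2·1.8e-05 = 0.3784 ms.

0.3784 ms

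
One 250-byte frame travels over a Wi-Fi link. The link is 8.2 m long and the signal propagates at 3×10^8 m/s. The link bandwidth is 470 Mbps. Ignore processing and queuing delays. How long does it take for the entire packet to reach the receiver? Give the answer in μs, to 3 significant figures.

L = 250 × 8 = 2000 bits.
Transmission delay = L/R = 2000 / 470000000 = 4.25532 μs.
Propagation delay = d/s = 8.2 m / 300000000 m/s = 0.0273333 μs.
Total = 4.28 μs.

4.28 μs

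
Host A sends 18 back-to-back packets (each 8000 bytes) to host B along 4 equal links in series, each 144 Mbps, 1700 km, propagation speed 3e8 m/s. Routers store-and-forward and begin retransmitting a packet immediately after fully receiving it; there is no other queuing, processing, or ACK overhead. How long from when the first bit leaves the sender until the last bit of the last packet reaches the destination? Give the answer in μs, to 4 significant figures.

Per-hop transmission t_tx = L/R = 64000/144000000 = 444.444 μs.
Per-hop propagation t_prop = 1700000/300000000 = 5666.67 μs.
Pipeline fill: first packet needs 4·t_tx to clear all hops; remaining 17 packets each add one t_tx.
Total = (4+18-1)·t_tx + 4·t_prop = 21·444.444 + 4·5666.67 = 32000 μs.

32000 μs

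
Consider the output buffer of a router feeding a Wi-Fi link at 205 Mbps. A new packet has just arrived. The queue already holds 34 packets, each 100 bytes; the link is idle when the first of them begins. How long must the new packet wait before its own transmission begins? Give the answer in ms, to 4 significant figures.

0.1327 ms

Each queued packet: L/R = 800/205000000 = 0.00390244 ms.
34 queued → 0.132683 ms.
Queuing delay = 0.1327 ms.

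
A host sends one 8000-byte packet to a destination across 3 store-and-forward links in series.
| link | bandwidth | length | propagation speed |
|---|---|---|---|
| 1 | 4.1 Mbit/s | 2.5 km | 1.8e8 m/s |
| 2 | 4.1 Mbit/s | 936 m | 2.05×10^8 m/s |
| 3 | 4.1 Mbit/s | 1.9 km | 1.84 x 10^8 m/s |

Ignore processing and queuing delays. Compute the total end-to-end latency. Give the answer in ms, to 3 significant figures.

L = 8000 × 8 = 64000 bits.
Transmission delay per hop = L/R = 64000/4.1e+06 = 15.6098 ms; 3 hops → 46.8293 ms.
Propagation delays (d/s per hop): 0.0138889, 0.00456585, 0.0103261 ms; sum = 0.0287808 ms.
End-to-end = 46.9 ms.

46.9 ms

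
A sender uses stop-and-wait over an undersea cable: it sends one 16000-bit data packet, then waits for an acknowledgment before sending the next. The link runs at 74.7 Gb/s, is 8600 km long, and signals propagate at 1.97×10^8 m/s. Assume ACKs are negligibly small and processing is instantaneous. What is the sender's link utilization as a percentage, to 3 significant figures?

t_tx = L/R = 16000/74700000000 = 2.1419e-07 s.
t_prop = 8600000/197000000 = 0.0436548 s; RTT = 0.0873096 s.
Cycle = t_tx + RTT = 0.0873099 s.
Utilization = t_tx / cycle = 2.1419e-07/0.0873099 = 0.000245 %.

0.000245 %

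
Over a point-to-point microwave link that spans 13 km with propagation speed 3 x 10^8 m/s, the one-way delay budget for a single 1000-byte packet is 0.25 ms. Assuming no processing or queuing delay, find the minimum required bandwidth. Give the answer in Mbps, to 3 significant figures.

L = 8000 bits.
Propagation delay = 13000 / 300000000 = 0.0433333 ms.
Transmission budget = 0.25 − 0.0433333 = 0.206667 ms.
R ≥ L / t_tx = 8000 bits / 0.000206667 s = 38.7 Mbps.

38.7 Mbps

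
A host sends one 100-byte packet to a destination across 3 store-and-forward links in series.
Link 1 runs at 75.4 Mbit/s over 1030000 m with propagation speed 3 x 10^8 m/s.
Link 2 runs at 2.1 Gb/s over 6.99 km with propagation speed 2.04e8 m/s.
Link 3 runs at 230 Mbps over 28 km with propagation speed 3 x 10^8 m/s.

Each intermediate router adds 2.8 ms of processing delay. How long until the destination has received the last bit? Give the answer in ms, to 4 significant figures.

L = 100 × 8 = 800 bits.
Transmission delays (L/R per hop): 0.0106101, 0.000380952, 0.00347826 ms; sum = 0.0144693 ms.
Propagation delays (d/s per hop): 3.43333, 0.0342647, 0.0933333 ms; sum = 3.56093 ms.
Processing at 2 router(s): 2 × 2.8 ms = 5.6 ms.
End-to-end = 9.175 ms.

9.175 ms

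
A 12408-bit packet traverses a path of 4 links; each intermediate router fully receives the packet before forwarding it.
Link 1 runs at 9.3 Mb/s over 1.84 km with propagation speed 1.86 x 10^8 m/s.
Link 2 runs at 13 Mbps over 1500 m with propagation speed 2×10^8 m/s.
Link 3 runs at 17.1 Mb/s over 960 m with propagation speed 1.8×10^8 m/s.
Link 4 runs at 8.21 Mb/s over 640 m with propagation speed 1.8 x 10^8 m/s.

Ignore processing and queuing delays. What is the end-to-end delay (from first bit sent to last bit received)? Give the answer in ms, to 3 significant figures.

Transmission delays (L/R per hop): 1.33419, 0.954462, 0.725614, 1.51133 ms; sum = 4.5256 ms.
Propagation delays (d/s per hop): 0.00989247, 0.0075, 0.00533333, 0.00355556 ms; sum = 0.0262814 ms.
End-to-end = 4.55 ms.

4.55 ms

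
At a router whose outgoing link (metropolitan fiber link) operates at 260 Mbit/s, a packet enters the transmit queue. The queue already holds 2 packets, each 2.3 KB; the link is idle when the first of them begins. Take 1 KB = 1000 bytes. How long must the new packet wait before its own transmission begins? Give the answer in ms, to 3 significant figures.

0.142 ms

Each queued packet: L/R = 18400/260000000 = 0.0707692 ms.
2 queued → 0.141538 ms.
Queuing delay = 0.142 ms.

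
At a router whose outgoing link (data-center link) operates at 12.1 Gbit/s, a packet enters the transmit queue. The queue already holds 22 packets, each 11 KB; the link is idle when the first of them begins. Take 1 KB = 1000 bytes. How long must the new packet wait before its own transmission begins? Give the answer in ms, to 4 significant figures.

0.1600 ms

Each queued packet: L/R = 88000/12100000000 = 0.00727273 ms.
22 queued → 0.16 ms.
Queuing delay = 0.1600 ms.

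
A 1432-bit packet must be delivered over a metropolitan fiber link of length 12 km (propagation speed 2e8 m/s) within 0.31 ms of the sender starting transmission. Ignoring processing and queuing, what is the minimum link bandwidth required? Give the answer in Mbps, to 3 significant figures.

5.73 Mbps

Propagation delay = 12000 / 200000000 = 0.06 ms.
Transmission budget = 0.31 − 0.06 = 0.25 ms.
R ≥ L / t_tx = 1432 bits / 0.00025 s = 5.73 Mbps.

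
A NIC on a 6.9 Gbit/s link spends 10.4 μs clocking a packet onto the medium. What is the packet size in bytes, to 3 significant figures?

8970 bytes

L = R × t_tx = 6900000000 b/s × 1.04e-05 s = 71760 bits.
In bytes: 71760 / 8 = 8970 bytes.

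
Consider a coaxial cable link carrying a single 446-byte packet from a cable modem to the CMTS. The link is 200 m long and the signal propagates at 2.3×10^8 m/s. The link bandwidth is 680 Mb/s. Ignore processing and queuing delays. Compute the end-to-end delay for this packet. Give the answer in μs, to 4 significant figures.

L = 446 × 8 = 3568 bits.
Transmission delay = L/R = 3568 / 680000000 = 5.24706 μs.
Propagation delay = d/s = 200 m / 2.3e+08 m/s = 0.869565 μs.
Total = 6.117 μs.

6.117 μs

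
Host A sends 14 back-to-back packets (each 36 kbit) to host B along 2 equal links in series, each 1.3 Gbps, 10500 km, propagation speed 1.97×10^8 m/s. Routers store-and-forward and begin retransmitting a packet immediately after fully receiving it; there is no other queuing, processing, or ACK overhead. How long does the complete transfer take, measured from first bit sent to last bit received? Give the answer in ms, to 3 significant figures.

Per-hop transmission t_tx = L/R = 36000/1300000000 = 0.0276923 ms.
Per-hop propagation t_prop = 10500000/197000000 = 53.2995 ms.
Pipeline fill: first packet needs 2·t_tx to clear all hops; remaining 13 packets each add one t_tx.
Total = (2+14-1)·t_tx + 2·t_prop = 15·0.0276923 + 2·53.2995 = 107 ms.

107 ms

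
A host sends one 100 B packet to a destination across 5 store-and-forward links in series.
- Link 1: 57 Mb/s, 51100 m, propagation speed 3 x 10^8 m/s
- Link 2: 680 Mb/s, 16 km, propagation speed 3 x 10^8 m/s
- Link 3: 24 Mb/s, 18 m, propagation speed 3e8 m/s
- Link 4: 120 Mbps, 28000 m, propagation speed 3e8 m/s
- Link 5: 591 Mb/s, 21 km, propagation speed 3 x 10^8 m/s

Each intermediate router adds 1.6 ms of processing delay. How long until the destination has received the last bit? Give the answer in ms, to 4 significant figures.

6.844 ms

L = 100 × 8 = 800 bits.
Transmission delays (L/R per hop): 0.0140351, 0.00117647, 0.0333333, 0.00666667, 0.00135364 ms; sum = 0.0565652 ms.
Propagation delays (d/s per hop): 0.170333, 0.0533333, 6e-05, 0.0933333, 0.07 ms; sum = 0.38706 ms.
Processing at 4 router(s): 4 × 1.6 ms = 6.4 ms.
End-to-end = 6.844 ms.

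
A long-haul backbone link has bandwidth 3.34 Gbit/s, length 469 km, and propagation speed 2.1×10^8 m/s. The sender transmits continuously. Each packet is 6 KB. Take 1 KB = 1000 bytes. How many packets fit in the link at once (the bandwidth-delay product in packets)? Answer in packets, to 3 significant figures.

155 packets

Propagation delay = 469000 / 210000000 = 0.00223333 s.
BDP = R × t_prop = 3340000000 × 0.00223333 = 7459330 bits.
In packets of 48000 bits: 155 packets.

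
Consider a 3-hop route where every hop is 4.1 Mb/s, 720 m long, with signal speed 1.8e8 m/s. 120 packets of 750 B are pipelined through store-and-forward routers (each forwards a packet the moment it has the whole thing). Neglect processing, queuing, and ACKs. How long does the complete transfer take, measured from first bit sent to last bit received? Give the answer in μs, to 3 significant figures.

Per-hop transmission t_tx = L/R = 6000/4.1e+06 = 1463.41 μs.
Per-hop propagation t_prop = 720/180000000 = 4 μs.
Pipeline fill: first packet needs 3·t_tx to clear all hops; remaining 119 packets each add one t_tx.
Total = (3+120-1)·t_tx + 3·t_prop = 122·1463.41 + 3·4 = 179000 μs.

179000 μs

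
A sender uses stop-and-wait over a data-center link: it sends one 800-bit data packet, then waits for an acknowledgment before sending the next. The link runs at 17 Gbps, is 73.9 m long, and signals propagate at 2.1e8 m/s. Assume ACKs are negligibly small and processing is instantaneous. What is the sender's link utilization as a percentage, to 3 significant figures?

t_tx = L/R = 800/17000000000 = 4.70588e-08 s.
t_prop = 73.9/210000000 = 3.51905e-07 s; RTT = 7.0381e-07 s.
Cycle = t_tx + RTT = 7.50868e-07 s.
Utilization = t_tx / cycle = 4.70588e-08/7.50868e-07 = 6.27 %.

6.27 %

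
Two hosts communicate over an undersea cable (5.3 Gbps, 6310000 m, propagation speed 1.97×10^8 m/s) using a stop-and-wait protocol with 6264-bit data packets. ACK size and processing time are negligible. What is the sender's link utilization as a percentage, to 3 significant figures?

0.00184 %

t_tx = L/R = 6264/5300000000 = 1.18189e-06 s.
t_prop = 6310000/197000000 = 0.0320305 s; RTT = 0.0640609 s.
Cycle = t_tx + RTT = 0.0640621 s.
Utilization = t_tx / cycle = 1.18189e-06/0.0640621 = 0.00184 %.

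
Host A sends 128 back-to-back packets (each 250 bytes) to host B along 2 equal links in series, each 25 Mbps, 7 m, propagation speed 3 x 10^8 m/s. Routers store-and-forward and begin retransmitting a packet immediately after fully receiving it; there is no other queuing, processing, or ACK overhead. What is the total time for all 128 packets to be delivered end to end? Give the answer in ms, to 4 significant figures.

Per-hop transmission t_tx = L/R = 2000/25000000 = 0.08 ms.
Per-hop propagation t_prop = 7/300000000 = 2.33333e-05 ms.
Pipeline fill: first packet needs 2·t_tx to clear all hops; remaining 127 packets each add one t_tx.
Total = (2+128-1)·t_tx + 2·t_prop = 129·0.08 + 2·2.33333e-05 = 10.32 ms.

10.32 ms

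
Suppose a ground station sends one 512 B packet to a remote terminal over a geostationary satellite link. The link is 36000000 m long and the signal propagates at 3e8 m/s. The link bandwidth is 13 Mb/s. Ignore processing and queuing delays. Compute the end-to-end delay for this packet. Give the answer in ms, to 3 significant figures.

120 ms

L = 512 × 8 = 4096 bits.
Transmission delay = L/R = 4096 / 13000000 = 0.315077 ms.
Propagation delay = d/s = 36000000 m / 300000000 m/s = 120 ms.
Total = 120 ms.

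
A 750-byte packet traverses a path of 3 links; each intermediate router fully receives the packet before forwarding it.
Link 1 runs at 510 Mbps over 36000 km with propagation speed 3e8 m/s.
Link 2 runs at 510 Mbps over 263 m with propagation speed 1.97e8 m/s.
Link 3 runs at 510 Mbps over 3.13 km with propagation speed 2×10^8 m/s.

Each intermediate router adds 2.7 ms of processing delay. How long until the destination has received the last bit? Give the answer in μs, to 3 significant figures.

125000 μs

L = 750 × 8 = 6000 bits.
Transmission delay per hop = L/R = 6000/510000000 = 11.7647 μs; 3 hops → 35.2941 μs.
Propagation delays (d/s per hop): 120000, 1.33503, 15.65 μs; sum = 120017 μs.
Processing at 2 router(s): 2 × 2.7 ms = 5400 μs.
End-to-end = 125000 μs.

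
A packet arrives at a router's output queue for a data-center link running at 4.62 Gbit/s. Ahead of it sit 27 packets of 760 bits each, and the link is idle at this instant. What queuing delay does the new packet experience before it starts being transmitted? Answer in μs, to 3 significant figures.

4.44 μs

Each queued packet: L/R = 760/4620000000 = 0.164502 μs.
27 queued → 4.44156 μs.
Queuing delay = 4.44 μs.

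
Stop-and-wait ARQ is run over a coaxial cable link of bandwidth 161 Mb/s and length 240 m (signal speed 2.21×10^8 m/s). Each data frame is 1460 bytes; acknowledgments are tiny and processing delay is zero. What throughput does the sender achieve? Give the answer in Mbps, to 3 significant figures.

156 Mbps

t_tx = L/R = 11680/161000000 = 7.25466e-05 s.
t_prop = 240/221000000 = 1.08597e-06 s; RTT = 2.17195e-06 s.
Cycle = t_tx + RTT = 7.47185e-05 s.
Throughput = L / cycle = 11680 / 7.47185e-05 = 156 Mbps.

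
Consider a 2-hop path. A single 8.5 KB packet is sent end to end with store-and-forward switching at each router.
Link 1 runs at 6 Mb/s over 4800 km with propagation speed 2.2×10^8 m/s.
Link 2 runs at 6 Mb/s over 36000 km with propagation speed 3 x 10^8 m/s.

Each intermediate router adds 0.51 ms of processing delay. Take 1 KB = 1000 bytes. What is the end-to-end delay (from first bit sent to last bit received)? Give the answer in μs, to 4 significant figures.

L = 68000 bits.
Transmission delay per hop = L/R = 68000/6000000 = 11333.3 μs; 2 hops → 22666.7 μs.
Propagation delays (d/s per hop): 21818.2, 120000 μs; sum = 141818 μs.
Processing at 1 router(s): 1 × 0.51 ms = 510 μs.
End-to-end = 165000 μs.

165000 μs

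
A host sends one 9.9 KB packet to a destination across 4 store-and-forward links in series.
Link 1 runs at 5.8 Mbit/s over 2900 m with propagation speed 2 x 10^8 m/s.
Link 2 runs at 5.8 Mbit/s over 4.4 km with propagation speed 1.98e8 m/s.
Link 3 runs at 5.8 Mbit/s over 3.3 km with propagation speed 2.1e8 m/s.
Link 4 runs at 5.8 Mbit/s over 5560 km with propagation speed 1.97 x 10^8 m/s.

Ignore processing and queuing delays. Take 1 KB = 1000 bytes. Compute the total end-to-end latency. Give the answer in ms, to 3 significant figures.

82.9 ms

L = 79200 bits.
Transmission delay per hop = L/R = 79200/5800000 = 13.6552 ms; 4 hops → 54.6207 ms.
Propagation delays (d/s per hop): 0.0145, 0.0222222, 0.0157143, 28.2234 ms; sum = 28.2758 ms.
End-to-end = 82.9 ms.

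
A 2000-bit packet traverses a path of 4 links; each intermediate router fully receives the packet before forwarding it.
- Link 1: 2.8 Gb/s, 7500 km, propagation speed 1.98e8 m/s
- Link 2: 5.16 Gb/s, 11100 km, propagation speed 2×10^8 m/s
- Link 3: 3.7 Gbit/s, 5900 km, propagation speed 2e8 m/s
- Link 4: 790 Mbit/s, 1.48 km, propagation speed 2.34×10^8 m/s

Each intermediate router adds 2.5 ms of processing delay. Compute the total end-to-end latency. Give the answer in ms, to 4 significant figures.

Transmission delays (L/R per hop): 0.000714286, 0.000387597, 0.000540541, 0.00253165 ms; sum = 0.00417407 ms.
Propagation delays (d/s per hop): 37.8788, 55.5, 29.5, 0.00632479 ms; sum = 122.885 ms.
Processing at 3 router(s): 3 × 2.5 ms = 7.5 ms.
End-to-end = 130.4 ms.

130.4 ms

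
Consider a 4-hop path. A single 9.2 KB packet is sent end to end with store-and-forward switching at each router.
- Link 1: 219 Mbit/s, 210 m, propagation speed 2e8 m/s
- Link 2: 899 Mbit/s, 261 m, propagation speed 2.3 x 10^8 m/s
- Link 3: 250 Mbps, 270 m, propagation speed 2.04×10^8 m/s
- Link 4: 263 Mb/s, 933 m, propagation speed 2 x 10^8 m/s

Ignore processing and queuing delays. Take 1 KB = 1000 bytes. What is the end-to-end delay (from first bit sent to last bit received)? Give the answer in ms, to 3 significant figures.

L = 73600 bits.
Transmission delays (L/R per hop): 0.336073, 0.0818687, 0.2944, 0.279848 ms; sum = 0.99219 ms.
Propagation delays (d/s per hop): 0.00105, 0.00113478, 0.00132353, 0.004665 ms; sum = 0.00817331 ms.
End-to-end = 1.00 ms.

1.00 ms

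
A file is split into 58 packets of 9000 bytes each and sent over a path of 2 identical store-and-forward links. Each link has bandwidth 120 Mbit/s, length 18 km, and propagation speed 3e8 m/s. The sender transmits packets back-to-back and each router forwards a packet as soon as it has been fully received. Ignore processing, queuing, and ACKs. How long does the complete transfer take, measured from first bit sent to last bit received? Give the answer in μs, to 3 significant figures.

35500 μs

Per-hop transmission t_tx = L/R = 72000/120000000 = 600 μs.
Per-hop propagation t_prop = 18000/300000000 = 60 μs.
Pipeline fill: first packet needs 2·t_tx to clear all hops; remaining 57 packets each add one t_tx.
Total = (2+58-1)·t_tx + 2·t_prop = 59·600 + 2·60 = 35500 μs.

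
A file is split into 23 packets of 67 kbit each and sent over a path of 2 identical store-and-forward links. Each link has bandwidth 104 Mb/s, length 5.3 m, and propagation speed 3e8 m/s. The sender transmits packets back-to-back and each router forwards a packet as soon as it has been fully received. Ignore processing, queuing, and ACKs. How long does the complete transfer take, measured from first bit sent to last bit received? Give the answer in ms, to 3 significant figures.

Per-hop transmission t_tx = L/R = 67000/104000000 = 0.644231 ms.
Per-hop propagation t_prop = 5.3/300000000 = 1.76667e-05 ms.
Pipeline fill: first packet needs 2·t_tx to clear all hops; remaining 22 packets each add one t_tx.
Total = (2+23-1)·t_tx + 2·t_prop = 24·0.644231 + 2·1.76667e-05 = 15.5 ms.

15.5 ms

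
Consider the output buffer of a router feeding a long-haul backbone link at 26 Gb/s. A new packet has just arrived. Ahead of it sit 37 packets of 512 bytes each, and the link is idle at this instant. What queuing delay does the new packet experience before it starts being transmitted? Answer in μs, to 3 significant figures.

5.83 μs

Each queued packet: L/R = 4096/26000000000 = 0.157538 μs.
37 queued → 5.82892 μs.
Queuing delay = 5.83 μs.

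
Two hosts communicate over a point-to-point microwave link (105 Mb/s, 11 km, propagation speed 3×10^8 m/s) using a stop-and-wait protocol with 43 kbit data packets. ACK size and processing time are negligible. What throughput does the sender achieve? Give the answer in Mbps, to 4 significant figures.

t_tx = L/R = 43000/105000000 = 0.000409524 s.
t_prop = 11000/300000000 = 3.66667e-05 s; RTT = 7.33333e-05 s.
Cycle = t_tx + RTT = 0.000482857 s.
Throughput = L / cycle = 43000 / 0.000482857 = 89.05 Mbps.

89.05 Mbps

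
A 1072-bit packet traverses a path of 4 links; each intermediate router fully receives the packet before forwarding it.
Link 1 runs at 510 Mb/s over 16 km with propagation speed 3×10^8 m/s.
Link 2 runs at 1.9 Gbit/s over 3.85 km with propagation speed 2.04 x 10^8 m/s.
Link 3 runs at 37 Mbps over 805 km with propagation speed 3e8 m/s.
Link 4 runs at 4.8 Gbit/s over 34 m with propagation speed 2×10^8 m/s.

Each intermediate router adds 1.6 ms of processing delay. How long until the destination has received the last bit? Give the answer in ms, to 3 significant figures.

Transmission delays (L/R per hop): 0.00210196, 0.000564211, 0.028973, 0.000223333 ms; sum = 0.0318625 ms.
Propagation delays (d/s per hop): 0.0533333, 0.0188725, 2.68333, 0.00017 ms; sum = 2.75571 ms.
Processing at 3 router(s): 3 × 1.6 ms = 4.8 ms.
End-to-end = 7.59 ms.

7.59 ms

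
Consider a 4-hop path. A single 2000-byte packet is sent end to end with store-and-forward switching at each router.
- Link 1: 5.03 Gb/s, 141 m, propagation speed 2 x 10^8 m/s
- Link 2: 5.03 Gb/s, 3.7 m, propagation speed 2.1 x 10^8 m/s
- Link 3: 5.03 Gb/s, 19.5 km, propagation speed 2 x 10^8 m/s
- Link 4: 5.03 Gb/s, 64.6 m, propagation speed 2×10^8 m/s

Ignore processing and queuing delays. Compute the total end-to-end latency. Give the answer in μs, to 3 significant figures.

111 μs

L = 2000 × 8 = 16000 bits.
Transmission delay per hop = L/R = 16000/5030000000 = 3.18091 μs; 4 hops → 12.7237 μs.
Propagation delays (d/s per hop): 0.705, 0.017619, 97.5, 0.323 μs; sum = 98.5456 μs.
End-to-end = 111 μs.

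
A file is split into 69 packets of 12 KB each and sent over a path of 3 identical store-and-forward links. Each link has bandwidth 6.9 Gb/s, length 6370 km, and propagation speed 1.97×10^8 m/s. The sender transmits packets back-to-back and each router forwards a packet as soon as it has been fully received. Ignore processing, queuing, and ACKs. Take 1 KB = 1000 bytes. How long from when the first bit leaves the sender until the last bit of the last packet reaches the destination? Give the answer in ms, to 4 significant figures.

97.99 ms

Per-hop transmission t_tx = L/R = 96000/6900000000 = 0.013913 ms.
Per-hop propagation t_prop = 6370000/197000000 = 32.335 ms.
Pipeline fill: first packet needs 3·t_tx to clear all hops; remaining 68 packets each add one t_tx.
Total = (3+69-1)·t_tx + 3·t_prop = 71·0.013913 + 3·32.335 = 97.99 ms.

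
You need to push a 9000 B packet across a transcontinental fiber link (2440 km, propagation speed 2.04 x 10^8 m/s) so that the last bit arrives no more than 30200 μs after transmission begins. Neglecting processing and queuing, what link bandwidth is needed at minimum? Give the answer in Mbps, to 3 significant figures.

3.95 Mbps

L = 72000 bits.
Propagation delay = 2440000 / 204000000 = 11960.8 μs.
Transmission budget = 30200 − 11960.8 = 18239.2 μs.
R ≥ L / t_tx = 72000 bits / 0.0182392 s = 3.95 Mbps.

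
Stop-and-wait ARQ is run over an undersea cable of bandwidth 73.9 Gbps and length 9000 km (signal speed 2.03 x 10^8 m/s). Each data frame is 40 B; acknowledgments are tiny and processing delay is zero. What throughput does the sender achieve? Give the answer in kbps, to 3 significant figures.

t_tx = L/R = 320/73900000000 = 4.33018e-09 s.
t_prop = 9000000/2.03e+08 = 0.044335 s; RTT = 0.08867 s.
Cycle = t_tx + RTT = 0.08867 s.
Throughput = L / cycle = 320 / 0.08867 = 3.61 kbps.

3.61 kbps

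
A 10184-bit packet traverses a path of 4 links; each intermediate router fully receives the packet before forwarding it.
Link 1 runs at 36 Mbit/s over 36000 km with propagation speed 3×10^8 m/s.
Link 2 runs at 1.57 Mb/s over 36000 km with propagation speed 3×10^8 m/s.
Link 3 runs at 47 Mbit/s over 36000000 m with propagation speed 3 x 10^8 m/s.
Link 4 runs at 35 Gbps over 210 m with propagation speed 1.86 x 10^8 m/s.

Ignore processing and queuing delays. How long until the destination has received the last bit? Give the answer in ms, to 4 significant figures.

367.0 ms

Transmission delays (L/R per hop): 0.282889, 6.48662, 0.216681, 0.000290971 ms; sum = 6.98648 ms.
Propagation delays (d/s per hop): 120, 120, 120, 0.00112903 ms; sum = 360.001 ms.
End-to-end = 367.0 ms.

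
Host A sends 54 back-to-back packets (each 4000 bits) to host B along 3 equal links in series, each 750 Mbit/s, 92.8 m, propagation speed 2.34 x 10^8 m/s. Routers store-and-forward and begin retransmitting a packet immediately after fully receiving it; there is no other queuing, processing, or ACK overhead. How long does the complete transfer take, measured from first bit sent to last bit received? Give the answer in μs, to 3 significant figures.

300 μs

Per-hop transmission t_tx = L/R = 4000/750000000 = 5.33333 μs.
Per-hop propagation t_prop = 92.8/234000000 = 0.396581 μs.
Pipeline fill: first packet needs 3·t_tx to clear all hops; remaining 53 packets each add one t_tx.
Total = (3+54-1)·t_tx + 3·t_prop = 56·5.33333 + 3·0.396581 = 300 μs.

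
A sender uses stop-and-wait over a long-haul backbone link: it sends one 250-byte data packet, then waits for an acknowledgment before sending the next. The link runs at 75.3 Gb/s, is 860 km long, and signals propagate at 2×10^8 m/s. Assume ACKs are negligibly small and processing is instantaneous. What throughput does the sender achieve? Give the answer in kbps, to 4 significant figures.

232.6 kbps

t_tx = L/R = 2000/75300000000 = 2.65604e-08 s.
t_prop = 860000/200000000 = 0.0043 s; RTT = 0.0086 s.
Cycle = t_tx + RTT = 0.00860003 s.
Throughput = L / cycle = 2000 / 0.00860003 = 232.6 kbps.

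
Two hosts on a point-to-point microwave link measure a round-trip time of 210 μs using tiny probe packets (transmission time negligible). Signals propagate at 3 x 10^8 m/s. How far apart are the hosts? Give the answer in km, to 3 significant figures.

One-way propagation = RTT/2 = 105 μs.
d = s × t = 300000000 × 0.000105 = 31.5 km.

31.5 km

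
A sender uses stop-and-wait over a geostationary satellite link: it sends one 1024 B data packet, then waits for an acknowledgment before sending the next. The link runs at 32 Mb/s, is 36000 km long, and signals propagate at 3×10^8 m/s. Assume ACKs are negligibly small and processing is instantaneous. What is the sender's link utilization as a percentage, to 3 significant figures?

t_tx = L/R = 8192/32000000 = 0.000256 s.
t_prop = 36000000/300000000 = 0.12 s; RTT = 0.24 s.
Cycle = t_tx + RTT = 0.240256 s.
Utilization = t_tx / cycle = 0.000256/0.240256 = 0.107 %.

0.107 %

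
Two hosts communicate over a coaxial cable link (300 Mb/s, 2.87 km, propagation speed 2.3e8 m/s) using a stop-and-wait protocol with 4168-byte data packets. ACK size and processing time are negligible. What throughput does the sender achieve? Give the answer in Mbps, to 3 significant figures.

t_tx = L/R = 33344/300000000 = 0.000111147 s.
t_prop = 2870/2.3e+08 = 1.24783e-05 s; RTT = 2.49565e-05 s.
Cycle = t_tx + RTT = 0.000136103 s.
Throughput = L / cycle = 33344 / 0.000136103 = 245 Mbps.

245 Mbps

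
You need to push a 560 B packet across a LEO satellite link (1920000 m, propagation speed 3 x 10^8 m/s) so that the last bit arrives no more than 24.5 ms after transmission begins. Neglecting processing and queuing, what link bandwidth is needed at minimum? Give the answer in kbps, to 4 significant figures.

247.5 kbps

L = 4480 bits.
Propagation delay = 1920000 / 300000000 = 6.4 ms.
Transmission budget = 24.5 − 6.4 = 18.1 ms.
R ≥ L / t_tx = 4480 bits / 0.0181 s = 247.5 kbps.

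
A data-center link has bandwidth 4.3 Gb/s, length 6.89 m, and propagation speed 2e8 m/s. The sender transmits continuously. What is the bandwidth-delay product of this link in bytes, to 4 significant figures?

18.52 bytes

Propagation delay = 6.89 / 200000000 = 3.445e-08 s.
BDP = R × t_prop = 4300000000 × 3.445e-08 = 148.135 bits.
In bytes: 148.135/8 = 18.52 bytes.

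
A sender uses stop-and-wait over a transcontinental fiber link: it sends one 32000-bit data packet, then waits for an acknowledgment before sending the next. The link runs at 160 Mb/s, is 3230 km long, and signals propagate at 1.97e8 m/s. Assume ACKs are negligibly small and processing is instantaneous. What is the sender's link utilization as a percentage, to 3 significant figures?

0.606 %

t_tx = L/R = 32000/160000000 = 0.0002 s.
t_prop = 3230000/197000000 = 0.0163959 s; RTT = 0.0327919 s.
Cycle = t_tx + RTT = 0.0329919 s.
Utilization = t_tx / cycle = 0.0002/0.0329919 = 0.606 %.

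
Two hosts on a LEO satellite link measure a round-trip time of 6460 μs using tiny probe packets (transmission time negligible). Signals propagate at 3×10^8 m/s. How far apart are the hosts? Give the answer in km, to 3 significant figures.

969 km

One-way propagation = RTT/2 = 3230 μs.
d = s × t = 300000000 × 0.00323 = 969 km.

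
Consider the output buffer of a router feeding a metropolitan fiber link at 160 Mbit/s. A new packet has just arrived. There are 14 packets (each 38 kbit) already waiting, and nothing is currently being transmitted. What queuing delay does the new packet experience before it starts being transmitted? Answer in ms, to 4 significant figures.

Each queued packet: L/R = 38000/160000000 = 0.2375 ms.
14 queued → 3.325 ms.
Queuing delay = 3.325 ms.

3.325 ms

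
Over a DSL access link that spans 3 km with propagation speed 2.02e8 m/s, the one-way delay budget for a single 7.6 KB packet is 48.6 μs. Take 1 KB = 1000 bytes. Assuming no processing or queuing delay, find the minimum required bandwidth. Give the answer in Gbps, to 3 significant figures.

1.80 Gbps

L = 60800 bits.
Propagation delay = 3000 / 202000000 = 14.8515 μs.
Transmission budget = 48.6 − 14.8515 = 33.7485 μs.
R ≥ L / t_tx = 60800 bits / 3.37485e-05 s = 1.80 Gbps.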